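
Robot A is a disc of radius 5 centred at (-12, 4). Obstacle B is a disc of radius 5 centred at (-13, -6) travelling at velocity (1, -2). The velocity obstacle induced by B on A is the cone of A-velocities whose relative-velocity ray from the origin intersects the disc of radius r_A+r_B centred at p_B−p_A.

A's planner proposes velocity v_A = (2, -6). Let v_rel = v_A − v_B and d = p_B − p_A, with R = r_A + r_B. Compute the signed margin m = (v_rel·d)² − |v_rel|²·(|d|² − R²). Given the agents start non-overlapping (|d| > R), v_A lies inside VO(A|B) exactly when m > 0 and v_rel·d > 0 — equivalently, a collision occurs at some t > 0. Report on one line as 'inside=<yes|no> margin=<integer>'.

d = (-1, -10),  |d|² = 101;  R = 5+5 = 10,  c = 101−10² = 1
v_rel = (1, -4),  |v_rel|² = 17;  v_rel·d = (1)·(-1) + (-4)·(-10) = 39
17·t² − 78·t + 1 = 0  ⇒  m = 39² − 17·1 = 1504
m = 1504 > 0,  v_rel·d = 39 > 0  ⇒  inside

inside=yes margin=1504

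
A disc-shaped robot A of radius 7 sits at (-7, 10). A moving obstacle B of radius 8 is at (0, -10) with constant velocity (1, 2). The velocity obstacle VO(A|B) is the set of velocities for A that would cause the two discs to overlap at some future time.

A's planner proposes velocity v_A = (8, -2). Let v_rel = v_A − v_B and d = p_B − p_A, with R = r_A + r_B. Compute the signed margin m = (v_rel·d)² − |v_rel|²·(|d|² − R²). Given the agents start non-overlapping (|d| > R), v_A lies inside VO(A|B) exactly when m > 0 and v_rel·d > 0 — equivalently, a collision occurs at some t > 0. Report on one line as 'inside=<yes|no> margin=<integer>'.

d = (7, -20),  |d|² = 449;  R = 7+8 = 15,  c = 449−15² = 224
v_rel = (7, -4),  |v_rel|² = 65;  v_rel·d = (7)·(7) + (-4)·(-20) = 129
65·t² − 258·t + 224 = 0  ⇒  m = 129² − 65·224 = 2081
m = 2081 > 0,  v_rel·d = 129 > 0  ⇒  inside

inside=yes margin=2081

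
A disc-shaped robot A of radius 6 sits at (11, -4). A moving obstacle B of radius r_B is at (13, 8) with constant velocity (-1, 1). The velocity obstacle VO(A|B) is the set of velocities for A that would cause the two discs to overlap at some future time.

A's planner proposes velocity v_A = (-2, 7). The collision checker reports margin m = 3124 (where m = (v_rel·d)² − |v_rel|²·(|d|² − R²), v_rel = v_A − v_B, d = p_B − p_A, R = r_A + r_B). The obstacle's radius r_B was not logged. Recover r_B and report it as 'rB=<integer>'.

m = 3124
d = (2, 12);  v_rel = (-1, 6),  |v_rel|² = 37
v_rel×d = (-1)·(12) − (6)·(2) = -24
since m = R²·37 − (-24)²:  R² = (576 + 3124) / 37 = 100
R = √100 = 10  ⇒  r_B = 10 − 6 = 4

rB=4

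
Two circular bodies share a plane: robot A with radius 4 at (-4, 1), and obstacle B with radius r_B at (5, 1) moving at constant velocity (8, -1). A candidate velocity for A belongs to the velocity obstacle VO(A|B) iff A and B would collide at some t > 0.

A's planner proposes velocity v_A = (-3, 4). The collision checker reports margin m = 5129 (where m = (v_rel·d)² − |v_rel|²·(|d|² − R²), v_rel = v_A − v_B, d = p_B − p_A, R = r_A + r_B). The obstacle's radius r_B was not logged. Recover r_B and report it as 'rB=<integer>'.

m = 5129
d = (9, 0);  v_rel = (-11, 5),  |v_rel|² = 146
v_rel×d = (-11)·(0) − (5)·(9) = -45
since m = R²·146 − (-45)²:  R² = (2025 + 5129) / 146 = 49
R = √49 = 7  ⇒  r_B = 7 − 4 = 3

rB=3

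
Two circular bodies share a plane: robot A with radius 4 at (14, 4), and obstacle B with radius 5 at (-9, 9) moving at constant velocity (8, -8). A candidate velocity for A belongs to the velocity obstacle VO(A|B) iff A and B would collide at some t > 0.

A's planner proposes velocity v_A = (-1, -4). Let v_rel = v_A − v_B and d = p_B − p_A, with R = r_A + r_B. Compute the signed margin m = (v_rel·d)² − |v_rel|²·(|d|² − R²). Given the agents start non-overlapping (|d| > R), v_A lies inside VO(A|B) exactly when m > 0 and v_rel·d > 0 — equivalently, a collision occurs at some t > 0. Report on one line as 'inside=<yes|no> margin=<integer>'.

d = (-23, 5),  |d|² = 554;  R = 4+5 = 9,  c = 554−9² = 473
v_rel = (-9, 4),  |v_rel|² = 97;  v_rel·d = (-9)·(-23) + (4)·(5) = 227
97·t² − 454·t + 473 = 0  ⇒  m = 227² − 97·473 = 5648
m = 5648 > 0,  v_rel·d = 227 > 0  ⇒  inside

inside=yes margin=5648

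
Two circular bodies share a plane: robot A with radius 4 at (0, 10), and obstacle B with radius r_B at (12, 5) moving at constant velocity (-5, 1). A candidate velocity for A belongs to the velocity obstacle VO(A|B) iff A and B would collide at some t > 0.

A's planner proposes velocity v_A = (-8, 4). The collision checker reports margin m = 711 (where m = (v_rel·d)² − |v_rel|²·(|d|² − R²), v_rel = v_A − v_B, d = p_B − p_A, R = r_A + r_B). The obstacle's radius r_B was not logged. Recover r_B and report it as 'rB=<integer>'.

m = 711
d = (12, -5);  v_rel = (-3, 3),  |v_rel|² = 18
v_rel×d = (-3)·(-5) − (3)·(12) = -21
since m = R²·18 − (-21)²:  R² = (441 + 711) / 18 = 64
R = √64 = 8  ⇒  r_B = 8 − 4 = 4

rB=4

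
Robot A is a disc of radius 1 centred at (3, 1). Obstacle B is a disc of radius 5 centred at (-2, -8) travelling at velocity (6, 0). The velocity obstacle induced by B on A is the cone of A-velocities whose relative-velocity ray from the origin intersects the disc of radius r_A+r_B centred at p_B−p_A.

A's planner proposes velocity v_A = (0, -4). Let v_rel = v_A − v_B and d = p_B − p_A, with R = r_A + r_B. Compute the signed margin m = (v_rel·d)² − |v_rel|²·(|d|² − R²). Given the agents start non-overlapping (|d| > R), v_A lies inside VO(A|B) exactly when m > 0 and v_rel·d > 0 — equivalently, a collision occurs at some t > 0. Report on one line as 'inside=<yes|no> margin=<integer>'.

d = (-5, -9),  |d|² = 106;  R = 1+5 = 6,  c = 106−6² = 70
v_rel = (-6, -4),  |v_rel|² = 52;  v_rel·d = (-6)·(-5) + (-4)·(-9) = 66
52·t² − 132·t + 70 = 0  ⇒  m = 66² − 52·70 = 716
m = 716 > 0,  v_rel·d = 66 > 0  ⇒  inside

inside=yes margin=716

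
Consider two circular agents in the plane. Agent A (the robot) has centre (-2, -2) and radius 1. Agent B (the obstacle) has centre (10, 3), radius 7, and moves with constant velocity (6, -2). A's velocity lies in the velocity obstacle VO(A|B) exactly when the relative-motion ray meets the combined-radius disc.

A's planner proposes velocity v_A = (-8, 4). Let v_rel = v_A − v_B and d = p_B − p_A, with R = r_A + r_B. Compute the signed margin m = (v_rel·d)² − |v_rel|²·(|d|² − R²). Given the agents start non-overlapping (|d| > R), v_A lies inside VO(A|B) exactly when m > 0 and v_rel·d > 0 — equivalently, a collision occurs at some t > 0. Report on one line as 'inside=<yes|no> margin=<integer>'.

d = (12, 5),  |d|² = 169;  R = 1+7 = 8,  c = 169−8² = 105
v_rel = (-14, 6),  |v_rel|² = 232;  v_rel·d = (-14)·(12) + (6)·(5) = -138
232·t² + 276·t + 105 = 0  ⇒  m = (-138)² − 232·105 = -5316
m = -5316 < 0,  v_rel·d = -138 < 0  ⇒  outside

inside=no margin=-5316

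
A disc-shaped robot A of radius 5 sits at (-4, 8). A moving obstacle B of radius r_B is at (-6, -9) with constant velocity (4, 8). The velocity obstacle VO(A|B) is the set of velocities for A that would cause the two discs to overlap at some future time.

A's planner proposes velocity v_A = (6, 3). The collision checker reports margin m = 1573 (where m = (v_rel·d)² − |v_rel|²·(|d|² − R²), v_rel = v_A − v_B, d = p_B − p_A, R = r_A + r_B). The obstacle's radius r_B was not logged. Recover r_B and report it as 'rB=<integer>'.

m = 1573
d = (-2, -17);  v_rel = (2, -5),  |v_rel|² = 29
v_rel×d = (2)·(-17) − (-5)·(-2) = -44
since m = R²·29 − (-44)²:  R² = (1936 + 1573) / 29 = 121
R = √121 = 11  ⇒  r_B = 11 − 5 = 6

rB=6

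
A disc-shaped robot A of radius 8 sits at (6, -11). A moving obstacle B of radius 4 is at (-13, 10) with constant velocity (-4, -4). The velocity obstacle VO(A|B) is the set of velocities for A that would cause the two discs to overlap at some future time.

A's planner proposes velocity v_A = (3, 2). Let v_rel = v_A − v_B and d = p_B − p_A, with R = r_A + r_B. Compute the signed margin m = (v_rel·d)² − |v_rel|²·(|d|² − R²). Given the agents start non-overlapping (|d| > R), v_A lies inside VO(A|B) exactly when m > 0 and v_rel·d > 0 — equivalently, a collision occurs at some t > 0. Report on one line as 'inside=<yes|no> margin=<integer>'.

d = (-19, 21),  |d|² = 802;  R = 8+4 = 12,  c = 802−12² = 658
v_rel = (7, 6),  |v_rel|² = 85;  v_rel·d = (7)·(-19) + (6)·(21) = -7
85·t² + 14·t + 658 = 0  ⇒  m = (-7)² − 85·658 = -55881
m = -55881 < 0,  v_rel·d = -7 < 0  ⇒  outside

inside=no margin=-55881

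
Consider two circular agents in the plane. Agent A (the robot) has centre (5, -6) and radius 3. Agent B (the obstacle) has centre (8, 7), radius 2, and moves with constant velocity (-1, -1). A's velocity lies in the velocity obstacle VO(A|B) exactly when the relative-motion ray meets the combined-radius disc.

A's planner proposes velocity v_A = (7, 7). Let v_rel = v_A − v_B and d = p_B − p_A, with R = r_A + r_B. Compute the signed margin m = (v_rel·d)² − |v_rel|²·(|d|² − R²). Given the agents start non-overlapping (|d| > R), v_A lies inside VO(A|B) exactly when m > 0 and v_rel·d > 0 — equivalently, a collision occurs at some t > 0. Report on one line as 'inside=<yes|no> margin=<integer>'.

d = (3, 13),  |d|² = 178;  R = 3+2 = 5,  c = 178−5² = 153
v_rel = (8, 8),  |v_rel|² = 128;  v_rel·d = (8)·(3) + (8)·(13) = 128
128·t² − 256·t + 153 = 0  ⇒  m = 128² − 128·153 = -3200
m = -3200 < 0,  v_rel·d = 128 > 0  ⇒  outside

inside=no margin=-3200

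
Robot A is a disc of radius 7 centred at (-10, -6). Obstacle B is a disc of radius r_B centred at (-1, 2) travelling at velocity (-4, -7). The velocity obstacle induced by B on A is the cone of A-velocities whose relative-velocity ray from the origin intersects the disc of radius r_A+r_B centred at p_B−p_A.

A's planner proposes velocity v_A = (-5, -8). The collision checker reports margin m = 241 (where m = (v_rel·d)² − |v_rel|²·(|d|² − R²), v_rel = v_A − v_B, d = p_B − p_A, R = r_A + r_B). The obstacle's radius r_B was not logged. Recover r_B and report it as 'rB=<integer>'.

m = 241
d = (9, 8);  v_rel = (-1, -1),  |v_rel|² = 2
v_rel×d = (-1)·(8) − (-1)·(9) = 1
since m = R²·2 − 1²:  R² = (1 + 241) / 2 = 121
R = √121 = 11  ⇒  r_B = 11 − 7 = 4

rB=4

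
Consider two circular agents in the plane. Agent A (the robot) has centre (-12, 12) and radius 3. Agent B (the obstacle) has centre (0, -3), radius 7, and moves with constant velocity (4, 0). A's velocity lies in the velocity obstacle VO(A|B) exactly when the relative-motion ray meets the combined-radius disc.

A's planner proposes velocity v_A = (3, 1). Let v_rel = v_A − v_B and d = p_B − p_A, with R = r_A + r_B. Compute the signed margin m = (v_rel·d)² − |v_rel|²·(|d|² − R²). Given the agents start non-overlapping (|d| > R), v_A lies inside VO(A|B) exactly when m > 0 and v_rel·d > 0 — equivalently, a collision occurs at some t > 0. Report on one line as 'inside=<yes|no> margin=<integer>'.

d = (12, -15),  |d|² = 369;  R = 3+7 = 10,  c = 369−10² = 269
v_rel = (-1, 1),  |v_rel|² = 2;  v_rel·d = (-1)·(12) + (1)·(-15) = -27
2·t² + 54·t + 269 = 0  ⇒  m = (-27)² − 2·269 = 191
m = 191 > 0,  v_rel·d = -27 < 0  ⇒  outside

inside=no margin=191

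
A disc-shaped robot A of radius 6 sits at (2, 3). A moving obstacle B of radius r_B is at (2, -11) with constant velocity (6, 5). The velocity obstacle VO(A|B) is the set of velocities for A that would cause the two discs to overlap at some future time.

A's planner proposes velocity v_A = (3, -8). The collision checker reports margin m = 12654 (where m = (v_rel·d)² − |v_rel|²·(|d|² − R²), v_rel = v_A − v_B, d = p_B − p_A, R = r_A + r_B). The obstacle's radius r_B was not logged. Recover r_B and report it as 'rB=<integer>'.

m = 12654
d = (0, -14);  v_rel = (-3, -13),  |v_rel|² = 178
v_rel×d = (-3)·(-14) − (-13)·(0) = 42
since m = R²·178 − 42²:  R² = (1764 + 12654) / 178 = 81
R = √81 = 9  ⇒  r_B = 9 − 6 = 3

rB=3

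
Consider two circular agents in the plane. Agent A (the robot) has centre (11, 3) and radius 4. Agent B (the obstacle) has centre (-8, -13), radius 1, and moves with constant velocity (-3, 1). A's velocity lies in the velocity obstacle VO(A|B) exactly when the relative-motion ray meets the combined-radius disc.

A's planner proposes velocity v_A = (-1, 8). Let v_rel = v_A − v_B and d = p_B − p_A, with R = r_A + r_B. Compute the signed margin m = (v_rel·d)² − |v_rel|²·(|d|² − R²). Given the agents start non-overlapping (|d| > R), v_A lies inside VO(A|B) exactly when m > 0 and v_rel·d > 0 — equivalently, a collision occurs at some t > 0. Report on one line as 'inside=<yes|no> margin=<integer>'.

d = (-19, -16),  |d|² = 617;  R = 4+1 = 5,  c = 617−5² = 592
v_rel = (2, 7),  |v_rel|² = 53;  v_rel·d = (2)·(-19) + (7)·(-16) = -150
53·t² + 300·t + 592 = 0  ⇒  m = (-150)² − 53·592 = -8876
m = -8876 < 0,  v_rel·d = -150 < 0  ⇒  outside

inside=no margin=-8876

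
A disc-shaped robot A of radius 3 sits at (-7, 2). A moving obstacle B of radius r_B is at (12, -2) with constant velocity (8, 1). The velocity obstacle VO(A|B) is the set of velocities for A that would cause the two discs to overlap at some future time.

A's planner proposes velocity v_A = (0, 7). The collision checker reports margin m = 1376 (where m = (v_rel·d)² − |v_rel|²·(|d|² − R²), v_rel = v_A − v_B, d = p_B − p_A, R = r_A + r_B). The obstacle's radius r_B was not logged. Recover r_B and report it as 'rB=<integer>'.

m = 1376
d = (19, -4);  v_rel = (-8, 6),  |v_rel|² = 100
v_rel×d = (-8)·(-4) − (6)·(19) = -82
since m = R²·100 − (-82)²:  R² = (6724 + 1376) / 100 = 81
R = √81 = 9  ⇒  r_B = 9 − 3 = 6

rB=6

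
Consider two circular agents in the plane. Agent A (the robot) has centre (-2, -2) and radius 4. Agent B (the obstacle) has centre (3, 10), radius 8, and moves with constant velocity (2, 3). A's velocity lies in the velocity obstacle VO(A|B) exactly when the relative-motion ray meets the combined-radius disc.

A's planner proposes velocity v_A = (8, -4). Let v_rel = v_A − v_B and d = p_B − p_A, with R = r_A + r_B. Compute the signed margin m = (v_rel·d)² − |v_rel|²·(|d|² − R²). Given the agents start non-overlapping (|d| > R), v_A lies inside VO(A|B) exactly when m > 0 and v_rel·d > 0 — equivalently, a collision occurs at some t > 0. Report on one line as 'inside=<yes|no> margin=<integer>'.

d = (5, 12),  |d|² = 169;  R = 4+8 = 12,  c = 169−12² = 25
v_rel = (6, -7),  |v_rel|² = 85;  v_rel·d = (6)·(5) + (-7)·(12) = -54
85·t² + 108·t + 25 = 0  ⇒  m = (-54)² − 85·25 = 791
m = 791 > 0,  v_rel·d = -54 < 0  ⇒  outside

inside=no margin=791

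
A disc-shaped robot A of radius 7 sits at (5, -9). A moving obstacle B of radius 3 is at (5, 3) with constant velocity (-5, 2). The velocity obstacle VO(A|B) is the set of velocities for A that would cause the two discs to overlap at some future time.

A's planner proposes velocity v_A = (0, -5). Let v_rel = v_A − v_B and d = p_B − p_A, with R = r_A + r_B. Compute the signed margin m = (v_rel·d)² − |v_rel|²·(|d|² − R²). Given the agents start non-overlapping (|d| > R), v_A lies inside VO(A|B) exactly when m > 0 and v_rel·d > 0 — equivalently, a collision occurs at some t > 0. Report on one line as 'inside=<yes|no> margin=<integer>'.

d = (0, 12),  |d|² = 144;  R = 7+3 = 10,  c = 144−10² = 44
v_rel = (5, -7),  |v_rel|² = 74;  v_rel·d = (5)·(0) + (-7)·(12) = -84
74·t² + 168·t + 44 = 0  ⇒  m = (-84)² − 74·44 = 3800
m = 3800 > 0,  v_rel·d = -84 < 0  ⇒  outside

inside=no margin=3800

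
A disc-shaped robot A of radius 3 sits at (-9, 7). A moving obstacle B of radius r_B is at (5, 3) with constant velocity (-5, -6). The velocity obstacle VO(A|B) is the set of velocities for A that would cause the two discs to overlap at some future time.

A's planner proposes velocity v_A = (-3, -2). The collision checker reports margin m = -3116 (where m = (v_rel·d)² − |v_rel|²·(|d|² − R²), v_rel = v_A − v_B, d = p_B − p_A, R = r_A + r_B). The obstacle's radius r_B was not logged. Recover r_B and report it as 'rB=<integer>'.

m = -3116
d = (14, -4);  v_rel = (2, 4),  |v_rel|² = 20
v_rel×d = (2)·(-4) − (4)·(14) = -64
since m = R²·20 − (-64)²:  R² = (4096 + -3116) / 20 = 49
R = √49 = 7  ⇒  r_B = 7 − 3 = 4

rB=4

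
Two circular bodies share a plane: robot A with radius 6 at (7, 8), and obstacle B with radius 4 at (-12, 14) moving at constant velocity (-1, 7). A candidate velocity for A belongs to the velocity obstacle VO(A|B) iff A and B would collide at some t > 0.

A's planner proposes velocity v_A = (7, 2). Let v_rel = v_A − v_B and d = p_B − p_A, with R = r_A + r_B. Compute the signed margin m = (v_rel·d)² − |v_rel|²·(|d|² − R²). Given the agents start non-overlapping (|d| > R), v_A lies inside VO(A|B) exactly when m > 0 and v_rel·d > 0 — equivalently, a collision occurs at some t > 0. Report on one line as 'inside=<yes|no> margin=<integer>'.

d = (-19, 6),  |d|² = 397;  R = 6+4 = 10,  c = 397−10² = 297
v_rel = (8, -5),  |v_rel|² = 89;  v_rel·d = (8)·(-19) + (-5)·(6) = -182
89·t² + 364·t + 297 = 0  ⇒  m = (-182)² − 89·297 = 6691
m = 6691 > 0,  v_rel·d = -182 < 0  ⇒  outside

inside=no margin=6691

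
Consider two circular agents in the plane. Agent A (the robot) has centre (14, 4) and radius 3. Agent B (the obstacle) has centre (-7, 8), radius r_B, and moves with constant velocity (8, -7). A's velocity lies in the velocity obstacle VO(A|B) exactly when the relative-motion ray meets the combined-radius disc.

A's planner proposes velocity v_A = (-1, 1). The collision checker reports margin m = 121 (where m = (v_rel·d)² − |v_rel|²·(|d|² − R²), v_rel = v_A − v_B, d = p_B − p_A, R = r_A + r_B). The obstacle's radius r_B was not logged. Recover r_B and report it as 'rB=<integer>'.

m = 121
d = (-21, 4);  v_rel = (-9, 8),  |v_rel|² = 145
v_rel×d = (-9)·(4) − (8)·(-21) = 132
since m = R²·145 − 132²:  R² = (17424 + 121) / 145 = 121
R = √121 = 11  ⇒  r_B = 11 − 3 = 8

rB=8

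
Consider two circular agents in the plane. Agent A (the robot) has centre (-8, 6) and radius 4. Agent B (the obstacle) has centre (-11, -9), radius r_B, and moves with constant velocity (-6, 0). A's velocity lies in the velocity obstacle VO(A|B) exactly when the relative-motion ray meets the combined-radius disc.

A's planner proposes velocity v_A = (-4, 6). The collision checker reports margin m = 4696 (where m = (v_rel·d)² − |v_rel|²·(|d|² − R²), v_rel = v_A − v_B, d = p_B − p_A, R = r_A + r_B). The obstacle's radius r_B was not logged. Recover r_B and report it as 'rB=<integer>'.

m = 4696
d = (-3, -15);  v_rel = (2, 6),  |v_rel|² = 40
v_rel×d = (2)·(-15) − (6)·(-3) = -12
since m = R²·40 − (-12)²:  R² = (144 + 4696) / 40 = 121
R = √121 = 11  ⇒  r_B = 11 − 4 = 7

rB=7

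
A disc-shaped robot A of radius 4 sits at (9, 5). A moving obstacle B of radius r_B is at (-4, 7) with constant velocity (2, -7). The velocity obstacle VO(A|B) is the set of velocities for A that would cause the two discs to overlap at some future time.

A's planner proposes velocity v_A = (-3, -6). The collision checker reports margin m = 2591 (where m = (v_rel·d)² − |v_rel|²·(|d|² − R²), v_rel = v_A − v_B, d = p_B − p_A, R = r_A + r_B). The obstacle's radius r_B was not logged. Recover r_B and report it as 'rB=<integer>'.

m = 2591
d = (-13, 2);  v_rel = (-5, 1),  |v_rel|² = 26
v_rel×d = (-5)·(2) − (1)·(-13) = 3
since m = R²·26 − 3²:  R² = (9 + 2591) / 26 = 100
R = √100 = 10  ⇒  r_B = 10 − 4 = 6

rB=6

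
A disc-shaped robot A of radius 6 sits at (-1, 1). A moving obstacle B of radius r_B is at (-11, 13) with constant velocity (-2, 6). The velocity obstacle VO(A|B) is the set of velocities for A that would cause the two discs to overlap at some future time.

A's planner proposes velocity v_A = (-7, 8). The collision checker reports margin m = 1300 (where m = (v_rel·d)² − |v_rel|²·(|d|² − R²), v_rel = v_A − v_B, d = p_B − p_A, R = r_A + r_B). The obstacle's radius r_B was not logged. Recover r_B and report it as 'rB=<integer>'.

m = 1300
d = (-10, 12);  v_rel = (-5, 2),  |v_rel|² = 29
v_rel×d = (-5)·(12) − (2)·(-10) = -40
since m = R²·29 − (-40)²:  R² = (1600 + 1300) / 29 = 100
R = √100 = 10  ⇒  r_B = 10 − 6 = 4

rB=4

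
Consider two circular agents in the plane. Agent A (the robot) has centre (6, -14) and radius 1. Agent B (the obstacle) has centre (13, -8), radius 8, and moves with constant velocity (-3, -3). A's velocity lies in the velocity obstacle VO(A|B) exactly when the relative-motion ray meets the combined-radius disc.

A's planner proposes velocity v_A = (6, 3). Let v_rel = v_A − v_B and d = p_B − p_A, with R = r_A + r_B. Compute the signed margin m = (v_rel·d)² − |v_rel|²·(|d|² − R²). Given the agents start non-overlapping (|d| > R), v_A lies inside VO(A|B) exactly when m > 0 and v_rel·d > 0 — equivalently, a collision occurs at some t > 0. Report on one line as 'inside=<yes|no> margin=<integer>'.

d = (7, 6),  |d|² = 85;  R = 1+8 = 9,  c = 85−9² = 4
v_rel = (9, 6),  |v_rel|² = 117;  v_rel·d = (9)·(7) + (6)·(6) = 99
117·t² − 198·t + 4 = 0  ⇒  m = 99² − 117·4 = 9333
m = 9333 > 0,  v_rel·d = 99 > 0  ⇒  inside

inside=yes margin=9333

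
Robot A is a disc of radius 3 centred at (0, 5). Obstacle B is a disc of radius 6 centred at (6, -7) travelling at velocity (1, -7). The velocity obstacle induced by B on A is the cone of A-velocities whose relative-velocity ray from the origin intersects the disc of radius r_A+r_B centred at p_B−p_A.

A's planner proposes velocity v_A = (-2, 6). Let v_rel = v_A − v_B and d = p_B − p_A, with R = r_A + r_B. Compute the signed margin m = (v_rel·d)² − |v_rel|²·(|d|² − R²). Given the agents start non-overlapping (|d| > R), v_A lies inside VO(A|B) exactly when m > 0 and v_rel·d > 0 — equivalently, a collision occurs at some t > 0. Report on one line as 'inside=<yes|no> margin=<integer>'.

d = (6, -12),  |d|² = 180;  R = 3+6 = 9,  c = 180−9² = 99
v_rel = (-3, 13),  |v_rel|² = 178;  v_rel·d = (-3)·(6) + (13)·(-12) = -174
178·t² + 348·t + 99 = 0  ⇒  m = (-174)² − 178·99 = 12654
m = 12654 > 0,  v_rel·d = -174 < 0  ⇒  outside

inside=no margin=12654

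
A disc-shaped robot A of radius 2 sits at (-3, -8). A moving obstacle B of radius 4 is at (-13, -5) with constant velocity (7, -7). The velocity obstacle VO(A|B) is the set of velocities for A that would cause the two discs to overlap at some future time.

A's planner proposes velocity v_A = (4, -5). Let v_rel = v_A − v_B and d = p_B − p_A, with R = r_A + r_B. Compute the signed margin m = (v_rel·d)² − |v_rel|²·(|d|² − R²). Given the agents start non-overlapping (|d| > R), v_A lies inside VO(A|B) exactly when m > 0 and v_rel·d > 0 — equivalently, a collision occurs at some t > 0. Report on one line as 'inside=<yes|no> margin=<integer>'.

d = (-10, 3),  |d|² = 109;  R = 2+4 = 6,  c = 109−6² = 73
v_rel = (-3, 2),  |v_rel|² = 13;  v_rel·d = (-3)·(-10) + (2)·(3) = 36
13·t² − 72·t + 73 = 0  ⇒  m = 36² − 13·73 = 347
m = 347 > 0,  v_rel·d = 36 > 0  ⇒  inside

inside=yes margin=347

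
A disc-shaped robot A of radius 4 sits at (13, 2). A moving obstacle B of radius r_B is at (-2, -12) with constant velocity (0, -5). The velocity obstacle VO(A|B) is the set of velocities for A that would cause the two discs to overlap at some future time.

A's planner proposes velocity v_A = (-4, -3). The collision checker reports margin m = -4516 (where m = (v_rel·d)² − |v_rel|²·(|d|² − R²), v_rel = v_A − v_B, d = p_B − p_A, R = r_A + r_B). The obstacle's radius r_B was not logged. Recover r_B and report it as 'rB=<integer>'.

m = -4516
d = (-15, -14);  v_rel = (-4, 2),  |v_rel|² = 20
v_rel×d = (-4)·(-14) − (2)·(-15) = 86
since m = R²·20 − 86²:  R² = (7396 + -4516) / 20 = 144
R = √144 = 12  ⇒  r_B = 12 − 4 = 8

rB=8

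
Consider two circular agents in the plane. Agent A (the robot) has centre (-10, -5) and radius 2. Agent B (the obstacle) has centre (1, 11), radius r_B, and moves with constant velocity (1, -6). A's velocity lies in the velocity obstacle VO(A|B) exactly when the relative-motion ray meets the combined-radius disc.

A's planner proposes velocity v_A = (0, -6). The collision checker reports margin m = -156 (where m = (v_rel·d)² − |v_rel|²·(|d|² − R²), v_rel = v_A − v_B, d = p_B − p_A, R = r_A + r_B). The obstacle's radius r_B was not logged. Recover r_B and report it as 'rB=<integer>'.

m = -156
d = (11, 16);  v_rel = (-1, 0),  |v_rel|² = 1
v_rel×d = (-1)·(16) − (0)·(11) = -16
since m = R²·1 − (-16)²:  R² = (256 + -156) / 1 = 100
R = √100 = 10  ⇒  r_B = 10 − 2 = 8

rB=8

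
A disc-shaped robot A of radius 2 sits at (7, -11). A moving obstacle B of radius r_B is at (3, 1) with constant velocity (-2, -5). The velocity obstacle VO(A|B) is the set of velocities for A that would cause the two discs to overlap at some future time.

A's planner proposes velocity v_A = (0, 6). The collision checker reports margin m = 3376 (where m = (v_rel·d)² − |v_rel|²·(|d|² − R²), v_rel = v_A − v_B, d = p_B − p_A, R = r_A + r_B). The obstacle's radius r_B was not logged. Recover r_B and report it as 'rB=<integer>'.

m = 3376
d = (-4, 12);  v_rel = (2, 11),  |v_rel|² = 125
v_rel×d = (2)·(12) − (11)·(-4) = 68
since m = R²·125 − 68²:  R² = (4624 + 3376) / 125 = 64
R = √64 = 8  ⇒  r_B = 8 − 2 = 6

rB=6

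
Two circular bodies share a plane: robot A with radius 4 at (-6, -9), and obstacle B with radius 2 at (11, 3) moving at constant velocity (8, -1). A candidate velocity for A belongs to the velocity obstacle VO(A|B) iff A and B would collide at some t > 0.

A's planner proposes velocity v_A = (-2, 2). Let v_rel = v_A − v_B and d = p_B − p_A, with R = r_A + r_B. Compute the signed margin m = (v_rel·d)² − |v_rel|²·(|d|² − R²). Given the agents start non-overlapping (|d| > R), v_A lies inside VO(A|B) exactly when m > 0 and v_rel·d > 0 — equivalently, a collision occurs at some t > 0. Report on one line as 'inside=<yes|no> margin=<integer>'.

d = (17, 12),  |d|² = 433;  R = 4+2 = 6,  c = 433−6² = 397
v_rel = (-10, 3),  |v_rel|² = 109;  v_rel·d = (-10)·(17) + (3)·(12) = -134
109·t² + 268·t + 397 = 0  ⇒  m = (-134)² − 109·397 = -25317
m = -25317 < 0,  v_rel·d = -134 < 0  ⇒  outside

inside=no margin=-25317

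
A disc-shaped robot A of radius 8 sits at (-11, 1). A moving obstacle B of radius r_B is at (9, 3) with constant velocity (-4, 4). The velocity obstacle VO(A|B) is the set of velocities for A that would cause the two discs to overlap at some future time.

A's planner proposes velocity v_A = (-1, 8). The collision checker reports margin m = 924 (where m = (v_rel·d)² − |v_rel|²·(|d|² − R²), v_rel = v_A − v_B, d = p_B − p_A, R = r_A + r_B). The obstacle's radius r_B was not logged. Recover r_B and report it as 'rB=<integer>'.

m = 924
d = (20, 2);  v_rel = (3, 4),  |v_rel|² = 25
v_rel×d = (3)·(2) − (4)·(20) = -74
since m = R²·25 − (-74)²:  R² = (5476 + 924) / 25 = 256
R = √256 = 16  ⇒  r_B = 16 − 8 = 8

rB=8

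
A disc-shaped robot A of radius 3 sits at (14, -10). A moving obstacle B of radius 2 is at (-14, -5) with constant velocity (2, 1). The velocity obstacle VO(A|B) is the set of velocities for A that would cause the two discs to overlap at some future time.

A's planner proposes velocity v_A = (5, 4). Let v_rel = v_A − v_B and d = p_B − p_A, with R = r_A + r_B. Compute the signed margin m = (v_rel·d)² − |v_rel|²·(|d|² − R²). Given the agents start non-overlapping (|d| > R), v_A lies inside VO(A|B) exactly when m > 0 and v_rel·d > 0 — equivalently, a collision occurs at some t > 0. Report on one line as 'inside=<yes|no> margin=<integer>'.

d = (-28, 5),  |d|² = 809;  R = 3+2 = 5,  c = 809−5² = 784
v_rel = (3, 3),  |v_rel|² = 18;  v_rel·d = (3)·(-28) + (3)·(5) = -69
18·t² + 138·t + 784 = 0  ⇒  m = (-69)² − 18·784 = -9351
m = -9351 < 0,  v_rel·d = -69 < 0  ⇒  outside

inside=no margin=-9351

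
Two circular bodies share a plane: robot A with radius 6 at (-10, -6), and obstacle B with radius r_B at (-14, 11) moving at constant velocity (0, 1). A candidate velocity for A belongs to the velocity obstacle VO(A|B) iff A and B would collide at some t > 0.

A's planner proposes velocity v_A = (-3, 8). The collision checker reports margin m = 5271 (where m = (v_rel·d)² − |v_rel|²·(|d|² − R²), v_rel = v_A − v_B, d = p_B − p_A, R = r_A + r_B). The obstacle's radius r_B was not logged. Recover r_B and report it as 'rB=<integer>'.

m = 5271
d = (-4, 17);  v_rel = (-3, 7),  |v_rel|² = 58
v_rel×d = (-3)·(17) − (7)·(-4) = -23
since m = R²·58 − (-23)²:  R² = (529 + 5271) / 58 = 100
R = √100 = 10  ⇒  r_B = 10 − 6 = 4

rB=4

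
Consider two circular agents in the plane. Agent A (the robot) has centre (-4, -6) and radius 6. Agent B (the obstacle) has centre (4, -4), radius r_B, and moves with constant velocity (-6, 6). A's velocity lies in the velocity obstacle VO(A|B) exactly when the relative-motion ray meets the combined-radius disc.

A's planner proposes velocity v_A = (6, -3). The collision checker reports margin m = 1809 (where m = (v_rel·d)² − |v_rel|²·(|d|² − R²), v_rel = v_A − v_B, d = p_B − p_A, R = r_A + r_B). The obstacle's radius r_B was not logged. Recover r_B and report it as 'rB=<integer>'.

m = 1809
d = (8, 2);  v_rel = (12, -9),  |v_rel|² = 225
v_rel×d = (12)·(2) − (-9)·(8) = 96
since m = R²·225 − 96²:  R² = (9216 + 1809) / 225 = 49
R = √49 = 7  ⇒  r_B = 7 − 6 = 1

rB=1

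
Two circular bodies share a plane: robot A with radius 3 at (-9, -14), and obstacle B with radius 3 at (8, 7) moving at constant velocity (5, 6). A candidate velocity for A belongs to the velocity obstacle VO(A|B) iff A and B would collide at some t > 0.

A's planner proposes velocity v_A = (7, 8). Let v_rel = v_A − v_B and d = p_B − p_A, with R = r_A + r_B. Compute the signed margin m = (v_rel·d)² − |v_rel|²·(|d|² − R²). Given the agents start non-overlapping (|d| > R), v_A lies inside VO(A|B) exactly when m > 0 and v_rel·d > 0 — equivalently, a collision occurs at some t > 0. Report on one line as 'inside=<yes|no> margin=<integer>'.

d = (17, 21),  |d|² = 730;  R = 3+3 = 6,  c = 730−6² = 694
v_rel = (2, 2),  |v_rel|² = 8;  v_rel·d = (2)·(17) + (2)·(21) = 76
8·t² − 152·t + 694 = 0  ⇒  m = 76² − 8·694 = 224
m = 224 > 0,  v_rel·d = 76 > 0  ⇒  inside

inside=yes margin=224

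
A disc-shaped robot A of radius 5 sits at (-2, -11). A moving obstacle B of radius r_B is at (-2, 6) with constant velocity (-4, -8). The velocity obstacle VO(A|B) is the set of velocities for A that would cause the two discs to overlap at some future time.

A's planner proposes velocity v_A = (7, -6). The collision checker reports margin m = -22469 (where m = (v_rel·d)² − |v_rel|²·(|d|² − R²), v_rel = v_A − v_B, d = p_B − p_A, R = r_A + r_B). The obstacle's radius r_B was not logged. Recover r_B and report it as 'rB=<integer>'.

m = -22469
d = (0, 17);  v_rel = (11, 2),  |v_rel|² = 125
v_rel×d = (11)·(17) − (2)·(0) = 187
since m = R²·125 − 187²:  R² = (34969 + -22469) / 125 = 100
R = √100 = 10  ⇒  r_B = 10 − 5 = 5

rB=5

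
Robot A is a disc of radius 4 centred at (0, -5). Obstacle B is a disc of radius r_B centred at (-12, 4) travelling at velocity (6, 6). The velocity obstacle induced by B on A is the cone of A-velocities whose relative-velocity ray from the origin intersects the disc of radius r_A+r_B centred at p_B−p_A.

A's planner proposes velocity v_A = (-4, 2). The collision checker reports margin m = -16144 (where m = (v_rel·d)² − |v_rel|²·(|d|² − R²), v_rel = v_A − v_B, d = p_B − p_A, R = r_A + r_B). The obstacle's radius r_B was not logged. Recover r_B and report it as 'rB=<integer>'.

m = -16144
d = (-12, 9);  v_rel = (-10, -4),  |v_rel|² = 116
v_rel×d = (-10)·(9) − (-4)·(-12) = -138
since m = R²·116 − (-138)²:  R² = (19044 + -16144) / 116 = 25
R = √25 = 5  ⇒  r_B = 5 − 4 = 1

rB=1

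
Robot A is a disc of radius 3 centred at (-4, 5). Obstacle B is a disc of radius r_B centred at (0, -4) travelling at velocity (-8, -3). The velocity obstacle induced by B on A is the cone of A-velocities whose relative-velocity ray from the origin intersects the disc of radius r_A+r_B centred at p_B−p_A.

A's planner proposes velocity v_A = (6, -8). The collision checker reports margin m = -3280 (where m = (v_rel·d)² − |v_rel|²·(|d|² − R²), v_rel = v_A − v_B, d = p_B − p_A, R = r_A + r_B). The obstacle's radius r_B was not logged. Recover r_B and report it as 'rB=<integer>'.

m = -3280
d = (4, -9);  v_rel = (14, -5),  |v_rel|² = 221
v_rel×d = (14)·(-9) − (-5)·(4) = -106
since m = R²·221 − (-106)²:  R² = (11236 + -3280) / 221 = 36
R = √36 = 6  ⇒  r_B = 6 − 3 = 3

rB=3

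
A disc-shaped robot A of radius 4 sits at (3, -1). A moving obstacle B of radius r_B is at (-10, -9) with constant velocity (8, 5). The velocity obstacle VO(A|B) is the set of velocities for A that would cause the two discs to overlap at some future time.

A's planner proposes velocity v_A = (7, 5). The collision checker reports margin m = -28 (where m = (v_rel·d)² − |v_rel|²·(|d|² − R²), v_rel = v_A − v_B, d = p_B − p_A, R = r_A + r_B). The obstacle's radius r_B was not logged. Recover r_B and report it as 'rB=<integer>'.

m = -28
d = (-13, -8);  v_rel = (-1, 0),  |v_rel|² = 1
v_rel×d = (-1)·(-8) − (0)·(-13) = 8
since m = R²·1 − 8²:  R² = (64 + -28) / 1 = 36
R = √36 = 6  ⇒  r_B = 6 − 4 = 2

rB=2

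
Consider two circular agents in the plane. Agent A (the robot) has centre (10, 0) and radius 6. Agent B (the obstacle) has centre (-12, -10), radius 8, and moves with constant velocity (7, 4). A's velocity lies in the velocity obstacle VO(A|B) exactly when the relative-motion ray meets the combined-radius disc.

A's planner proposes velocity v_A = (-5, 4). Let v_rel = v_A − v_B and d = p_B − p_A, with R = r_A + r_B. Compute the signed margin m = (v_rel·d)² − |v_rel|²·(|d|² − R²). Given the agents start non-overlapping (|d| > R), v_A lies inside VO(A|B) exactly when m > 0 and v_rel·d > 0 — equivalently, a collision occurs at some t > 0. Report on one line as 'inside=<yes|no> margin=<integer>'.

d = (-22, -10),  |d|² = 584;  R = 6+8 = 14,  c = 584−14² = 388
v_rel = (-12, 0),  |v_rel|² = 144;  v_rel·d = (-12)·(-22) + (0)·(-10) = 264
144·t² − 528·t + 388 = 0  ⇒  m = 264² − 144·388 = 13824
m = 13824 > 0,  v_rel·d = 264 > 0  ⇒  inside

inside=yes margin=13824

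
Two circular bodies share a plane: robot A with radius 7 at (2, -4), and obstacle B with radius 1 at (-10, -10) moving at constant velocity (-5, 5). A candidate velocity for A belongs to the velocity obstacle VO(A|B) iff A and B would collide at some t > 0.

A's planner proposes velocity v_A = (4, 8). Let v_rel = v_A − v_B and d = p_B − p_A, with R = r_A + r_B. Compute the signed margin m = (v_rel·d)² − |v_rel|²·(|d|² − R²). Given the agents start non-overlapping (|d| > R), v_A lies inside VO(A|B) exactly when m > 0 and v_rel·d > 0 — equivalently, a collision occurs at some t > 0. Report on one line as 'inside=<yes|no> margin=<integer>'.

d = (-12, -6),  |d|² = 180;  R = 7+1 = 8,  c = 180−8² = 116
v_rel = (9, 3),  |v_rel|² = 90;  v_rel·d = (9)·(-12) + (3)·(-6) = -126
90·t² + 252·t + 116 = 0  ⇒  m = (-126)² − 90·116 = 5436
m = 5436 > 0,  v_rel·d = -126 < 0  ⇒  outside

inside=no margin=5436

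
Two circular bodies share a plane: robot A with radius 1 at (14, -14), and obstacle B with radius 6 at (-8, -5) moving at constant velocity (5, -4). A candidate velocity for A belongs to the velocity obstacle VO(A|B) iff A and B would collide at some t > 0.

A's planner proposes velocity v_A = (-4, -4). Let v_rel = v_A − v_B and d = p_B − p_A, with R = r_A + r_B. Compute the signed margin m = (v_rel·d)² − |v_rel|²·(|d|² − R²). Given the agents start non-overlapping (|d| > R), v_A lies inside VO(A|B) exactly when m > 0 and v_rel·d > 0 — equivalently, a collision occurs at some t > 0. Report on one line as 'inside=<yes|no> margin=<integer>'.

d = (-22, 9),  |d|² = 565;  R = 1+6 = 7,  c = 565−7² = 516
v_rel = (-9, 0),  |v_rel|² = 81;  v_rel·d = (-9)·(-22) + (0)·(9) = 198
81·t² − 396·t + 516 = 0  ⇒  m = 198² − 81·516 = -2592
m = -2592 < 0,  v_rel·d = 198 > 0  ⇒  outside

inside=no margin=-2592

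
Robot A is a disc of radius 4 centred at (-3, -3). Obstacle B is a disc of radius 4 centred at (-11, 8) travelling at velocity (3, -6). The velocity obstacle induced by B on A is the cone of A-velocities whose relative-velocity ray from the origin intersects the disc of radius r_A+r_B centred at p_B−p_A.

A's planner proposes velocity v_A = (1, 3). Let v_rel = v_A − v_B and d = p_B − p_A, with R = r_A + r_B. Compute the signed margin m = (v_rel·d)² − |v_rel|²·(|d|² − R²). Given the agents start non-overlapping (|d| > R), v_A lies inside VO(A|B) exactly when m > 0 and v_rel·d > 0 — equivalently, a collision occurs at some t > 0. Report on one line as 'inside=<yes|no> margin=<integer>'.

d = (-8, 11),  |d|² = 185;  R = 4+4 = 8,  c = 185−8² = 121
v_rel = (-2, 9),  |v_rel|² = 85;  v_rel·d = (-2)·(-8) + (9)·(11) = 115
85·t² − 230·t + 121 = 0  ⇒  m = 115² − 85·121 = 2940
m = 2940 > 0,  v_rel·d = 115 > 0  ⇒  inside

inside=yes margin=2940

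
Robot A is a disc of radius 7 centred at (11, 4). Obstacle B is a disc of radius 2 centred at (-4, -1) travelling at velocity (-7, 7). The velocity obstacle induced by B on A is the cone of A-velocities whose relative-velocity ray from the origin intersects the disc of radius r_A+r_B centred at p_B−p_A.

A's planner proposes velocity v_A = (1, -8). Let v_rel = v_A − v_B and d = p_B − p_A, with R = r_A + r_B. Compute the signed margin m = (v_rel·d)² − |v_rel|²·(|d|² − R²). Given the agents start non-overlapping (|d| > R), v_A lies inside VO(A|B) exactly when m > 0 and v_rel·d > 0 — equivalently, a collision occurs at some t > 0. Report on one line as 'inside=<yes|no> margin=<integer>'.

d = (-15, -5),  |d|² = 250;  R = 7+2 = 9,  c = 250−9² = 169
v_rel = (8, -15),  |v_rel|² = 289;  v_rel·d = (8)·(-15) + (-15)·(-5) = -45
289·t² + 90·t + 169 = 0  ⇒  m = (-45)² − 289·169 = -46816
m = -46816 < 0,  v_rel·d = -45 < 0  ⇒  outside

inside=no margin=-46816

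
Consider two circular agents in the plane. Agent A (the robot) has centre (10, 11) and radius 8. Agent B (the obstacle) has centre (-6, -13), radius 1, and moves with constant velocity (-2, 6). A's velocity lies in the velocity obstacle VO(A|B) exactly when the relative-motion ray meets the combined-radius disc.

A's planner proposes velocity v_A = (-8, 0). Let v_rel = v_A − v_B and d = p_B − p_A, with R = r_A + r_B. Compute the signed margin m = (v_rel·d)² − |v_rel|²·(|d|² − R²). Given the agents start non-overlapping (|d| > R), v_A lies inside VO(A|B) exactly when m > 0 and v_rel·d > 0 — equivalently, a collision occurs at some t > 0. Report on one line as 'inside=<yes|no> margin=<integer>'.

d = (-16, -24),  |d|² = 832;  R = 8+1 = 9,  c = 832−9² = 751
v_rel = (-6, -6),  |v_rel|² = 72;  v_rel·d = (-6)·(-16) + (-6)·(-24) = 240
72·t² − 480·t + 751 = 0  ⇒  m = 240² − 72·751 = 3528
m = 3528 > 0,  v_rel·d = 240 > 0  ⇒  inside

inside=yes margin=3528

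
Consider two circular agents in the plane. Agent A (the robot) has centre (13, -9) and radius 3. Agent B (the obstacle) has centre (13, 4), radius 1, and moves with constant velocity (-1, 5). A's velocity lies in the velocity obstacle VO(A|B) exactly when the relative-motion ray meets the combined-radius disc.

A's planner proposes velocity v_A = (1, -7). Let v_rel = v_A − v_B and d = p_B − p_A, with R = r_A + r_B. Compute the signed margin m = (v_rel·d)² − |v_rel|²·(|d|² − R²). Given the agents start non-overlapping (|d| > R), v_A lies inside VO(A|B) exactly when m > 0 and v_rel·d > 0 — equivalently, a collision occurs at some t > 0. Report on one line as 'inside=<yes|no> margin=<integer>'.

d = (0, 13),  |d|² = 169;  R = 3+1 = 4,  c = 169−4² = 153
v_rel = (2, -12),  |v_rel|² = 148;  v_rel·d = (2)·(0) + (-12)·(13) = -156
148·t² + 312·t + 153 = 0  ⇒  m = (-156)² − 148·153 = 1692
m = 1692 > 0,  v_rel·d = -156 < 0  ⇒  outside

inside=no margin=1692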